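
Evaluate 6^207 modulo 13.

Compute successive squares:
6^1 ≡ 6 (mod 13)
6^2 ≡ 6^2 = 36 ≡ 10 (mod 13)
6^4 ≡ 10^2 = 100 ≡ 9 (mod 13)
6^8 ≡ 9^2 = 81 ≡ 3 (mod 13)
6^16 ≡ 3^2 = 9 (mod 13)
6^32 ≡ 9^2 = 81 ≡ 3 (mod 13)
6^64 ≡ 3^2 = 9 (mod 13)
6^128 ≡ 9^2 = 81 ≡ 3 (mod 13)
6^207 = 6^128 * 6^64 * 6^8 * 6^4 * 6^2 * 6^1 ≡ 3 * 9 * 3 * 9 * 10 * 6 (mod 13).
Accumulate the product:
3 * 9 = 27 ≡ 1
1 * 3 = 3
3 * 9 = 27 ≡ 1
1 * 10 = 10
10 * 6 = 60 ≡ 8

8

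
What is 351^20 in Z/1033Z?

816

351^1 ≡ 351 (mod 1033)
351^2 ≡ 351^2 = 123201 ≡ 274 (mod 1033)
351^4 ≡ 274^2 = 75076 ≡ 700 (mod 1033)
351^8 ≡ 700^2 = 490000 ≡ 358 (mod 1033)
351^16 ≡ 358^2 = 128164 ≡ 72 (mod 1033)
351^20 = 351^16 · 351^4 ≡ 72 · 700 (mod 1033).
72 · 700 = 50400 ≡ 816 (mod 1033).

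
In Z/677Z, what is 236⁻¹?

284

Apply the Euclidean algorithm and back-substitute:
677 = 2×236 + 205
236 = 1×205 + 31
205 = 6×31 + 19
31 = 1×19 + 12
19 = 1×12 + 7
12 = 1×7 + 5
7 = 1×5 + 2
5 = 2×2 + 1
2 = 2×1 + 0
gcd(236, 677) = 1, so the inverse exists.
Back-substitute for 1:
1 = 1×5 − 2×2
  = −2×7 + 3×5
  = 3×12 − 5×7
  = −5×19 + 8×12
  = 8×31 − 13×19
  = −13×205 + 86×31
  = 86×236 − 99×205
  = −99×677 + 284×236
So 236⁻¹ ≡ 284 (mod 677).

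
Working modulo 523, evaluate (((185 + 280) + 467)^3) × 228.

70

185 + 280 = 465
465 + 467 = 932 ≡ 409 (mod 523)
(409)^3 ≡ 115 (mod 523)
115 × 228 = 26220 ≡ 70 (mod 523)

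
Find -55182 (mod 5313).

-55182 = -11*5313 + 3261, so -55182 ≡ 3261 (mod 5313).

3261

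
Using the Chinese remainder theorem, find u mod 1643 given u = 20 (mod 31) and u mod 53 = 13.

702

31⁻¹ mod 53: 31*12 ≡ 1 (mod 53), so 31⁻¹ ≡ 12.
u = 20 + 31*((13 − 20)*12 mod 53) = 20 + 31*22 = 702.
Check: 702 mod 31 = 20, 702 mod 53 = 13. ✓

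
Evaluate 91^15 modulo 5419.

15 in binary is 1111, i.e. 15 = 8 + 4 + 2 + 1.
91^1 ≡ 91 (mod 5419)
91^2 ≡ 91^2 = 8281 ≡ 2862 (mod 5419)
91^4 ≡ 2862^2 = 8191044 ≡ 2935 (mod 5419)
91^8 ≡ 2935^2 = 8614225 ≡ 3434 (mod 5419)
91^15 = 91^8 × 91^4 × 91^2 × 91^1 ≡ 3434 × 2935 × 2862 × 91 (mod 5419).
Accumulate the product:
3434 × 2935 = 10078790 ≡ 4869
4869 × 2862 = 13935078 ≡ 2829
2829 × 91 = 257439 ≡ 2746

2746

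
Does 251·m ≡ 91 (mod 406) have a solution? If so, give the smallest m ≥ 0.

gcd(251, 406) = 1, so a unique solution mod 406 exists.
251⁻¹ ≡ 55 (mod 406).
m ≡ 55·91 ≡ 133 (mod 406).

133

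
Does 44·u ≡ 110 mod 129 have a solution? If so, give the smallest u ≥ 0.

67

gcd(44, 129) = 1, so a unique solution mod 129 exists.
44⁻¹ ≡ 44 (mod 129).
u ≡ 44·110 ≡ 67 (mod 129).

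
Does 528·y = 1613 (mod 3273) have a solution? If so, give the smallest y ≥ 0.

no solution

gcd(528, 3273) = 3, and 3 does not divide 1613.
So the congruence has no solution.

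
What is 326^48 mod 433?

27

Using repeated squaring:
48 in binary is 110000, i.e. 48 = 32 + 16.
326^1 ≡ 326 (mod 433)
326^2 ≡ 326^2 = 106276 ≡ 191 (mod 433)
326^4 ≡ 191^2 = 36481 ≡ 109 (mod 433)
326^8 ≡ 109^2 = 11881 ≡ 190 (mod 433)
326^16 ≡ 190^2 = 36100 ≡ 161 (mod 433)
326^32 ≡ 161^2 = 25921 ≡ 374 (mod 433)
326^48 = 326^32 × 326^16 ≡ 374 × 161 (mod 433).
374 × 161 = 60214 ≡ 27 (mod 433).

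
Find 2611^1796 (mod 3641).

1280

1796 in binary is 11100000100, i.e. 1796 = 1024 + 512 + 256 + 4.
2611^1 ≡ 2611 (mod 3641)
2611^2 ≡ 2611^2 = 6817321 ≡ 1369 (mod 3641)
2611^4 ≡ 1369^2 = 1874161 ≡ 2687 (mod 3641)
2611^8 ≡ 2687^2 = 7219969 ≡ 3507 (mod 3641)
2611^16 ≡ 3507^2 = 12299049 ≡ 3392 (mod 3641)
2611^32 ≡ 3392^2 = 11505664 ≡ 104 (mod 3641)
2611^64 ≡ 104^2 = 10816 ≡ 3534 (mod 3641)
2611^128 ≡ 3534^2 = 12489156 ≡ 526 (mod 3641)
2611^256 ≡ 526^2 = 276676 ≡ 3601 (mod 3641)
2611^512 ≡ 3601^2 = 12967201 ≡ 1600 (mod 3641)
2611^1024 ≡ 1600^2 = 2560000 ≡ 377 (mod 3641)
2611^1796 = 2611^1024 * 2611^512 * 2611^256 * 2611^4 ≡ 377 * 1600 * 3601 * 2687 (mod 3641).
Accumulate the product:
377 * 1600 = 603200 ≡ 2435
2435 * 3601 = 8768435 ≡ 907
907 * 2687 = 2437109 ≡ 1280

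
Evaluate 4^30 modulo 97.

22

Using repeated squaring:
30 in binary is 11110, i.e. 30 = 16 + 8 + 4 + 2.
4^1 ≡ 4 (mod 97)
4^2 ≡ 4^2 = 16 (mod 97)
4^4 ≡ 16^2 = 256 ≡ 62 (mod 97)
4^8 ≡ 62^2 = 3844 ≡ 61 (mod 97)
4^16 ≡ 61^2 = 3721 ≡ 35 (mod 97)
4^30 = 4^16 * 4^8 * 4^4 * 4^2 ≡ 35 * 61 * 62 * 16 (mod 97).
Accumulate the product:
35 * 61 = 2135 ≡ 1
1 * 62 = 62
62 * 16 = 992 ≡ 22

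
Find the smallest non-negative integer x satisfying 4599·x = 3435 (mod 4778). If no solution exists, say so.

2223

gcd(4599, 4778) = 1, so a unique solution mod 4778 exists.
4599⁻¹ ≡ 347 (mod 4778).
x ≡ 347·3435 ≡ 2223 (mod 4778).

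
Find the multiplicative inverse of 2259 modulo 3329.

3329 = 1*2259 + 1070
2259 = 2*1070 + 119
1070 = 8*119 + 118
119 = 1*118 + 1
118 = 118*1 + 0
gcd(2259, 3329) = 1, so the inverse exists.
Back-substitute for 1:
1 = 1*119 − 1*118
  = −1*1070 + 9*119
  = 9*2259 − 19*1070
  = −19*3329 + 28*2259
So 2259⁻¹ ≡ 28 (mod 3329).

28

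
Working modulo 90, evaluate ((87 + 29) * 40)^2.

87 + 29 = 116 ≡ 26 (mod 90)
26 * 40 = 1040 ≡ 50 (mod 90)
(50)^2 ≡ 70 (mod 90)

70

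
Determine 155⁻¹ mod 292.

211

292 = 1·155 + 137
155 = 1·137 + 18
137 = 7·18 + 11
18 = 1·11 + 7
11 = 1·7 + 4
7 = 1·4 + 3
4 = 1·3 + 1
3 = 3·1 + 0
gcd(155, 292) = 1, so the inverse exists.
Bézout: 1 = 43·292 − 81·155.
So 155⁻¹ ≡ −81 ≡ 211 (mod 292).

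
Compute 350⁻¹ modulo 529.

Apply the Euclidean algorithm and back-substitute:
529 = 1×350 + 179
350 = 1×179 + 171
179 = 1×171 + 8
171 = 21×8 + 3
8 = 2×3 + 2
3 = 1×2 + 1
2 = 2×1 + 0
gcd(350, 529) = 1, so the inverse exists.
Back-substitute for 1:
1 = 1×3 − 1×2
  = −1×8 + 3×3
  = 3×171 − 64×8
  = −64×179 + 67×171
  = 67×350 − 131×179
  = −131×529 + 198×350
So 350⁻¹ ≡ 198 (mod 529).

198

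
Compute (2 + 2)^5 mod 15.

2 + 2 = 4
(4)^5 ≡ 4 (mod 15)

4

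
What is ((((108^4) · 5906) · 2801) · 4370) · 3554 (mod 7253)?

3238

(108)^4 ≡ 4375 (mod 7253)
4375 · 5906 = 25838750 ≡ 3564 (mod 7253)
3564 · 2801 = 9982764 ≡ 2636 (mod 7253)
2636 · 4370 = 11519320 ≡ 1556 (mod 7253)
1556 · 3554 = 5530024 ≡ 3238 (mod 7253)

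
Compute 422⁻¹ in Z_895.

Run the extended Euclidean algorithm:
895 = 2*422 + 51
422 = 8*51 + 14
51 = 3*14 + 9
14 = 1*9 + 5
9 = 1*5 + 4
5 = 1*4 + 1
4 = 4*1 + 0
gcd(422, 895) = 1, so the inverse exists.
Back-substitute for 1:
1 = 1*5 − 1*4
  = −1*9 + 2*5
  = 2*14 − 3*9
  = −3*51 + 11*14
  = 11*422 − 91*51
  = −91*895 + 193*422
So 422⁻¹ ≡ 193 (mod 895).

193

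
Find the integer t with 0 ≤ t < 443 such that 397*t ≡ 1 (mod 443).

Apply the Euclidean algorithm and back-substitute:
443 = 1*397 + 46
397 = 8*46 + 29
46 = 1*29 + 17
29 = 1*17 + 12
17 = 1*12 + 5
12 = 2*5 + 2
5 = 2*2 + 1
2 = 2*1 + 0
gcd(397, 443) = 1, so the inverse exists.
Bézout: 1 = 164*443 − 183*397.
So 397⁻¹ ≡ −183 ≡ 260 (mod 443).

260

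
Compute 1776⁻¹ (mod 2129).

1936

2129 = 1·1776 + 353
1776 = 5·353 + 11
353 = 32·11 + 1
11 = 11·1 + 0
gcd(1776, 2129) = 1, so the inverse exists.
Bézout: 1 = 161·2129 − 193·1776.
So 1776⁻¹ ≡ −193 ≡ 1936 (mod 2129).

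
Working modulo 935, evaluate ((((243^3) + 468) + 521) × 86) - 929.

457

(243)^3 ≡ 397 (mod 935)
397 + 468 = 865
865 + 521 = 1386 ≡ 451 (mod 935)
451 × 86 = 38786 ≡ 451 (mod 935)
451 - 929 = -478 ≡ 457 (mod 935)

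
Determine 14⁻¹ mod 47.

47 = 3·14 + 5
14 = 2·5 + 4
5 = 1·4 + 1
4 = 4·1 + 0
gcd(14, 47) = 1, so the inverse exists.
Bézout: 1 = 3·47 − 10·14.
So 14⁻¹ ≡ −10 ≡ 37 (mod 47).

37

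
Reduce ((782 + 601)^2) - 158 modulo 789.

782 + 601 = 1383 ≡ 594 (mod 789)
(594)^2 ≡ 153 (mod 789)
153 - 158 = -5 ≡ 784 (mod 789)

784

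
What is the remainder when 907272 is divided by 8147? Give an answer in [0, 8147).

2955

907272 = 111×8147 + 2955, so 907272 ≡ 2955 (mod 8147).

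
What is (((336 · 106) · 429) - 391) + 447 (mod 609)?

119

336 · 106 = 35616 ≡ 294 (mod 609)
294 · 429 = 126126 ≡ 63 (mod 609)
63 - 391 = -328 ≡ 281 (mod 609)
281 + 447 = 728 ≡ 119 (mod 609)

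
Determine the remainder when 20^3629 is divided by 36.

32

Using repeated squaring:
20^1 ≡ 20 (mod 36)
20^2 ≡ 20^2 = 400 ≡ 4 (mod 36)
20^4 ≡ 4^2 = 16 (mod 36)
20^8 ≡ 16^2 = 256 ≡ 4 (mod 36)
20^16 ≡ 4^2 = 16 (mod 36)
20^32 ≡ 16^2 = 256 ≡ 4 (mod 36)
20^64 ≡ 4^2 = 16 (mod 36)
20^128 ≡ 16^2 = 256 ≡ 4 (mod 36)
20^256 ≡ 4^2 = 16 (mod 36)
20^512 ≡ 16^2 = 256 ≡ 4 (mod 36)
20^1024 ≡ 4^2 = 16 (mod 36)
20^2048 ≡ 16^2 = 256 ≡ 4 (mod 36)
20^3629 = 20^2048 × 20^1024 × 20^512 × 20^32 × 20^8 × 20^4 × 20^1 ≡ 4 × 16 × 4 × 4 × 4 × 16 × 20 (mod 36).
Accumulate the product:
4 × 16 = 64 ≡ 28
28 × 4 = 112 ≡ 4
4 × 4 = 16
16 × 4 = 64 ≡ 28
28 × 16 = 448 ≡ 16
16 × 20 = 320 ≡ 32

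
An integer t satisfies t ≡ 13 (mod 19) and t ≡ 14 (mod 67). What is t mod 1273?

1153

19⁻¹ mod 67: 19·60 ≡ 1 (mod 67), so 19⁻¹ ≡ 60.
t = 13 + 19·((14 − 13)·60 mod 67) = 13 + 19·60 = 1153.
Check: 1153 mod 19 = 13, 1153 mod 67 = 14. ✓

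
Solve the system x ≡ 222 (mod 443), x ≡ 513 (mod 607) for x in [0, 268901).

99454

443⁻¹ mod 607: 443×322 ≡ 1 (mod 607), so 443⁻¹ ≡ 322.
x = 222 + 443×((513 − 222)×322 mod 607) = 222 + 443×224 = 99454.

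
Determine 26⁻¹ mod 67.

67 = 2*26 + 15
26 = 1*15 + 11
15 = 1*11 + 4
11 = 2*4 + 3
4 = 1*3 + 1
3 = 3*1 + 0
gcd(26, 67) = 1, so the inverse exists.
Back-substitute for 1:
1 = 1*4 − 1*3
  = −1*11 + 3*4
  = 3*15 − 4*11
  = −4*26 + 7*15
  = 7*67 − 18*26
So 26⁻¹ ≡ −18 ≡ 49 (mod 67).

49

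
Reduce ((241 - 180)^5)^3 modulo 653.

641

241 - 180 = 61
(61)^5 ≡ 224 (mod 653)
(224)^3 ≡ 641 (mod 653)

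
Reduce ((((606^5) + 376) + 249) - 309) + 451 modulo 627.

317

(606)^5 ≡ 177 (mod 627)
177 + 376 = 553
553 + 249 = 802 ≡ 175 (mod 627)
175 - 309 = -134 ≡ 493 (mod 627)
493 + 451 = 944 ≡ 317 (mod 627)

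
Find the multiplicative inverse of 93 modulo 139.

3

Apply the Euclidean algorithm and back-substitute:
139 = 1×93 + 46
93 = 2×46 + 1
46 = 46×1 + 0
gcd(93, 139) = 1, so the inverse exists.
Bézout: 1 = −2×139 + 3×93.
So 93⁻¹ ≡ 3 (mod 139).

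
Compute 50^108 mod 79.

65

By square-and-multiply:
50^1 ≡ 50 (mod 79)
50^2 ≡ 50^2 = 2500 ≡ 51 (mod 79)
50^4 ≡ 51^2 = 2601 ≡ 73 (mod 79)
50^8 ≡ 73^2 = 5329 ≡ 36 (mod 79)
50^16 ≡ 36^2 = 1296 ≡ 32 (mod 79)
50^32 ≡ 32^2 = 1024 ≡ 76 (mod 79)
50^64 ≡ 76^2 = 5776 ≡ 9 (mod 79)
50^108 = 50^64 × 50^32 × 50^8 × 50^4 ≡ 9 × 76 × 36 × 73 (mod 79).
Accumulate the product:
9 × 76 = 684 ≡ 52
52 × 36 = 1872 ≡ 55
55 × 73 = 4015 ≡ 65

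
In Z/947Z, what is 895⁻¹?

346

Apply the Euclidean algorithm and back-substitute:
947 = 1*895 + 52
895 = 17*52 + 11
52 = 4*11 + 8
11 = 1*8 + 3
8 = 2*3 + 2
3 = 1*2 + 1
2 = 2*1 + 0
gcd(895, 947) = 1, so the inverse exists.
Back-substitute for 1:
1 = 1*3 − 1*2
  = −1*8 + 3*3
  = 3*11 − 4*8
  = −4*52 + 19*11
  = 19*895 − 327*52
  = −327*947 + 346*895
So 895⁻¹ ≡ 346 (mod 947).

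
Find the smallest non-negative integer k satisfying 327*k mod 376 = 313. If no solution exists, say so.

gcd(327, 376) = 1, so a unique solution mod 376 exists.
327⁻¹ ≡ 23 (mod 376).
k ≡ 23*313 ≡ 55 (mod 376).

55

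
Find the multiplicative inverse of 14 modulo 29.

Run the extended Euclidean algorithm:
29 = 2×14 + 1
14 = 14×1 + 0
gcd(14, 29) = 1, so the inverse exists.
Bézout: 1 = 1×29 − 2×14.
So 14⁻¹ ≡ −2 ≡ 27 (mod 29).

27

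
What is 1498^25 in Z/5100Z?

25 in binary is 11001, i.e. 25 = 16 + 8 + 1.
1498^1 ≡ 1498 (mod 5100)
1498^2 ≡ 1498^2 = 2244004 ≡ 4 (mod 5100)
1498^4 ≡ 4^2 = 16 (mod 5100)
1498^8 ≡ 16^2 = 256 (mod 5100)
1498^16 ≡ 256^2 = 65536 ≡ 4336 (mod 5100)
1498^25 = 1498^16 · 1498^8 · 1498^1 ≡ 4336 · 256 · 1498 (mod 5100).
Accumulate the product:
4336 · 256 = 1110016 ≡ 3316
3316 · 1498 = 4967368 ≡ 5068

5068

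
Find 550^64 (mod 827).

768

550^1 ≡ 550 (mod 827)
550^2 ≡ 550^2 = 302500 ≡ 645 (mod 827)
550^4 ≡ 645^2 = 416025 ≡ 44 (mod 827)
550^8 ≡ 44^2 = 1936 ≡ 282 (mod 827)
550^16 ≡ 282^2 = 79524 ≡ 132 (mod 827)
550^32 ≡ 132^2 = 17424 ≡ 57 (mod 827)
550^64 ≡ 57^2 = 3249 ≡ 768 (mod 827)
So 550^64 ≡ 768 (mod 827).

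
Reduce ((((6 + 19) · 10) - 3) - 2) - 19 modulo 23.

19

6 + 19 = 25 ≡ 2 (mod 23)
2 · 10 = 20
20 - 3 = 17
17 - 2 = 15
15 - 19 = -4 ≡ 19 (mod 23)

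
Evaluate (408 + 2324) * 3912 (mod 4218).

3390

408 + 2324 = 2732
2732 * 3912 = 10687584 ≡ 3390 (mod 4218)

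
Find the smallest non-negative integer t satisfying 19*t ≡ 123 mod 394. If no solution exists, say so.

359

gcd(19, 394) = 1, so a unique solution mod 394 exists.
19⁻¹ ≡ 83 (mod 394).
t ≡ 83*123 ≡ 359 (mod 394).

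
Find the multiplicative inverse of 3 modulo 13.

Run the extended Euclidean algorithm:
13 = 4·3 + 1
3 = 3·1 + 0
gcd(3, 13) = 1, so the inverse exists.
Bézout: 1 = 1·13 − 4·3.
So 3⁻¹ ≡ −4 ≡ 9 (mod 13).

9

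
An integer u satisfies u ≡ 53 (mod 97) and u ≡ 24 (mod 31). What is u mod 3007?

97⁻¹ mod 31: 97*8 ≡ 1 (mod 31), so 97⁻¹ ≡ 8.
u = 53 + 97*((24 − 53)*8 mod 31) = 53 + 97*16 = 1605.
Check: 1605 mod 97 = 53, 1605 mod 31 = 24. ✓

1605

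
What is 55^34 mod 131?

108

Compute successive squares:
34 in binary is 100010, i.e. 34 = 32 + 2.
55^1 ≡ 55 (mod 131)
55^2 ≡ 55^2 = 3025 ≡ 12 (mod 131)
55^4 ≡ 12^2 = 144 ≡ 13 (mod 131)
55^8 ≡ 13^2 = 169 ≡ 38 (mod 131)
55^16 ≡ 38^2 = 1444 ≡ 3 (mod 131)
55^32 ≡ 3^2 = 9 (mod 131)
55^34 = 55^32 * 55^2 ≡ 9 * 12 (mod 131).
9 * 12 = 108 ≡ 108 (mod 131).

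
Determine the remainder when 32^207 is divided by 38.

18

Using repeated squaring:
207 in binary is 11001111, i.e. 207 = 128 + 64 + 8 + 4 + 2 + 1.
32^1 ≡ 32 (mod 38)
32^2 ≡ 32^2 = 1024 ≡ 36 (mod 38)
32^4 ≡ 36^2 = 1296 ≡ 4 (mod 38)
32^8 ≡ 4^2 = 16 (mod 38)
32^16 ≡ 16^2 = 256 ≡ 28 (mod 38)
32^32 ≡ 28^2 = 784 ≡ 24 (mod 38)
32^64 ≡ 24^2 = 576 ≡ 6 (mod 38)
32^128 ≡ 6^2 = 36 (mod 38)
32^207 = 32^128 * 32^64 * 32^8 * 32^4 * 32^2 * 32^1 ≡ 36 * 6 * 16 * 4 * 36 * 32 (mod 38).
Accumulate the product:
36 * 6 = 216 ≡ 26
26 * 16 = 416 ≡ 36
36 * 4 = 144 ≡ 30
30 * 36 = 1080 ≡ 16
16 * 32 = 512 ≡ 18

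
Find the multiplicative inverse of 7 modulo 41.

Run the extended Euclidean algorithm:
41 = 5*7 + 6
7 = 1*6 + 1
6 = 6*1 + 0
gcd(7, 41) = 1, so the inverse exists.
Back-substitute for 1:
1 = 1*7 − 1*6
  = −1*41 + 6*7
So 7⁻¹ ≡ 6 (mod 41).

6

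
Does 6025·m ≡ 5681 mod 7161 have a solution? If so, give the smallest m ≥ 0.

gcd(6025, 7161) = 1, so a unique solution mod 7161 exists.
6025⁻¹ ≡ 6310 (mod 7161).
m ≡ 6310·5681 ≡ 6305 (mod 7161).

6305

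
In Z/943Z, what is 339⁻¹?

548

943 = 2·339 + 265
339 = 1·265 + 74
265 = 3·74 + 43
74 = 1·43 + 31
43 = 1·31 + 12
31 = 2·12 + 7
12 = 1·7 + 5
7 = 1·5 + 2
5 = 2·2 + 1
2 = 2·1 + 0
gcd(339, 943) = 1, so the inverse exists.
Back-substitute for 1:
1 = 1·5 − 2·2
  = −2·7 + 3·5
  = 3·12 − 5·7
  = −5·31 + 13·12
  = 13·43 − 18·31
  = −18·74 + 31·43
  = 31·265 − 111·74
  = −111·339 + 142·265
  = 142·943 − 395·339
So 339⁻¹ ≡ −395 ≡ 548 (mod 943).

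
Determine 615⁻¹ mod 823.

823 = 1·615 + 208
615 = 2·208 + 199
208 = 1·199 + 9
199 = 22·9 + 1
9 = 9·1 + 0
gcd(615, 823) = 1, so the inverse exists.
Back-substitute for 1:
1 = 1·199 − 22·9
  = −22·208 + 23·199
  = 23·615 − 68·208
  = −68·823 + 91·615
So 615⁻¹ ≡ 91 (mod 823).

91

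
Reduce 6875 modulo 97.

85

6875 = 70×97 + 85, so 6875 ≡ 85 (mod 97).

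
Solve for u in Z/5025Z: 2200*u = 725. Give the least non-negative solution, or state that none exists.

gcd(2200, 5025) = 25, and 25 | 725, so solutions exist.
Divide through by 25: 88*u ≡ 29 (mod 201).
88⁻¹ ≡ 16 (mod 201).
u ≡ 16*29 ≡ 62 (mod 201).
The smallest non-negative solution is u = 62.

62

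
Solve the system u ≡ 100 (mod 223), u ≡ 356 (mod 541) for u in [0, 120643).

1438

223⁻¹ mod 541: 223×410 ≡ 1 (mod 541), so 223⁻¹ ≡ 410.
u = 100 + 223×((356 − 100)×410 mod 541) = 100 + 223×6 = 1438.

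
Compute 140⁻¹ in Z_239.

70

By the extended Euclidean algorithm:
239 = 1*140 + 99
140 = 1*99 + 41
99 = 2*41 + 17
41 = 2*17 + 7
17 = 2*7 + 3
7 = 2*3 + 1
3 = 3*1 + 0
gcd(140, 239) = 1, so the inverse exists.
Bézout: 1 = −41*239 + 70*140.
So 140⁻¹ ≡ 70 (mod 239).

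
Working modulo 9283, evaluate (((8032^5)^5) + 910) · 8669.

(8032)^5 ≡ 7277 (mod 9283)
(7277)^5 ≡ 3756 (mod 9283)
3756 + 910 = 4666
4666 · 8669 = 40449554 ≡ 3523 (mod 9283)

3523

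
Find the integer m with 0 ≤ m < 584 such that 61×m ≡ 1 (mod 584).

By the extended Euclidean algorithm:
584 = 9*61 + 35
61 = 1*35 + 26
35 = 1*26 + 9
26 = 2*9 + 8
9 = 1*8 + 1
8 = 8*1 + 0
gcd(61, 584) = 1, so the inverse exists.
Bézout: 1 = 7*584 − 67*61.
So 61⁻¹ ≡ −67 ≡ 517 (mod 584).

517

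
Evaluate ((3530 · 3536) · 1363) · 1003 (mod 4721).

1981

3530 · 3536 = 12482080 ≡ 4477 (mod 4721)
4477 · 1363 = 6102151 ≡ 2619 (mod 4721)
2619 · 1003 = 2626857 ≡ 1981 (mod 4721)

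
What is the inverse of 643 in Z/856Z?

643

856 = 1×643 + 213
643 = 3×213 + 4
213 = 53×4 + 1
4 = 4×1 + 0
gcd(643, 856) = 1, so the inverse exists.
Back-substitute for 1:
1 = 1×213 − 53×4
  = −53×643 + 160×213
  = 160×856 − 213×643
So 643⁻¹ ≡ −213 ≡ 643 (mod 856).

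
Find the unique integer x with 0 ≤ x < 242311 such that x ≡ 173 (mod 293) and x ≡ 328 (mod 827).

193846

293⁻¹ mod 827: 293·175 ≡ 1 (mod 827), so 293⁻¹ ≡ 175.
x = 173 + 293·((328 − 173)·175 mod 827) = 173 + 293·661 = 193846.
Check: 193846 mod 293 = 173, 193846 mod 827 = 328. ✓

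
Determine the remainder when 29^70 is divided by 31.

Compute successive squares:
70 in binary is 1000110, i.e. 70 = 64 + 4 + 2.
29^1 ≡ 29 (mod 31)
29^2 ≡ 29^2 = 841 ≡ 4 (mod 31)
29^4 ≡ 4^2 = 16 (mod 31)
29^8 ≡ 16^2 = 256 ≡ 8 (mod 31)
29^16 ≡ 8^2 = 64 ≡ 2 (mod 31)
29^32 ≡ 2^2 = 4 (mod 31)
29^64 ≡ 4^2 = 16 (mod 31)
29^70 = 29^64 * 29^4 * 29^2 ≡ 16 * 16 * 4 (mod 31).
Accumulate the product:
16 * 16 = 256 ≡ 8
8 * 4 = 32 ≡ 1

1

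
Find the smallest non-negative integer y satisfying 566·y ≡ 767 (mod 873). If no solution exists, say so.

43

gcd(566, 873) = 1, so a unique solution mod 873 exists.
566⁻¹ ≡ 782 (mod 873).
y ≡ 782·767 ≡ 43 (mod 873).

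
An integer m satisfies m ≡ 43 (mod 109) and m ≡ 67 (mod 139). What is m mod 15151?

2986

109⁻¹ mod 139: 109·88 ≡ 1 (mod 139), so 109⁻¹ ≡ 88.
m = 43 + 109·((67 − 43)·88 mod 139) = 43 + 109·27 = 2986.
Check: 2986 mod 109 = 43, 2986 mod 139 = 67. ✓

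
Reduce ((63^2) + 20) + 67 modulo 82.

(63)^2 ≡ 33 (mod 82)
33 + 20 = 53
53 + 67 = 120 ≡ 38 (mod 82)

38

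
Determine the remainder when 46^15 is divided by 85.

Using repeated squaring:
46^1 ≡ 46 (mod 85)
46^2 ≡ 46^2 = 2116 ≡ 76 (mod 85)
46^4 ≡ 76^2 = 5776 ≡ 81 (mod 85)
46^8 ≡ 81^2 = 6561 ≡ 16 (mod 85)
46^15 = 46^8 · 46^4 · 46^2 · 46^1 ≡ 16 · 81 · 76 · 46 (mod 85).
Accumulate the product:
16 · 81 = 1296 ≡ 21
21 · 76 = 1596 ≡ 66
66 · 46 = 3036 ≡ 61

61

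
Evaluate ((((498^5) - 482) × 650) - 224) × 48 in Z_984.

240

(498)^5 ≡ 888 (mod 984)
888 - 482 = 406
406 × 650 = 263900 ≡ 188 (mod 984)
188 - 224 = -36 ≡ 948 (mod 984)
948 × 48 = 45504 ≡ 240 (mod 984)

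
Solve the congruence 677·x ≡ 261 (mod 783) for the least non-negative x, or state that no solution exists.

gcd(677, 783) = 1, so a unique solution mod 783 exists.
677⁻¹ ≡ 554 (mod 783).
x ≡ 554·261 ≡ 522 (mod 783).

522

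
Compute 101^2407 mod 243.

101^1 ≡ 101 (mod 243)
101^2 ≡ 101^2 = 10201 ≡ 238 (mod 243)
101^4 ≡ 238^2 = 56644 ≡ 25 (mod 243)
101^8 ≡ 25^2 = 625 ≡ 139 (mod 243)
101^16 ≡ 139^2 = 19321 ≡ 124 (mod 243)
101^32 ≡ 124^2 = 15376 ≡ 67 (mod 243)
101^64 ≡ 67^2 = 4489 ≡ 115 (mod 243)
101^128 ≡ 115^2 = 13225 ≡ 103 (mod 243)
101^256 ≡ 103^2 = 10609 ≡ 160 (mod 243)
101^512 ≡ 160^2 = 25600 ≡ 85 (mod 243)
101^1024 ≡ 85^2 = 7225 ≡ 178 (mod 243)
101^2048 ≡ 178^2 = 31684 ≡ 94 (mod 243)
101^2407 = 101^2048 × 101^256 × 101^64 × 101^32 × 101^4 × 101^2 × 101^1 ≡ 94 × 160 × 115 × 67 × 25 × 238 × 101 (mod 243).
Accumulate the product:
94 × 160 = 15040 ≡ 217
217 × 115 = 24955 ≡ 169
169 × 67 = 11323 ≡ 145
145 × 25 = 3625 ≡ 223
223 × 238 = 53074 ≡ 100
100 × 101 = 10100 ≡ 137

137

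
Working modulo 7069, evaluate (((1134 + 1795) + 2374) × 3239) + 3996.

2743

1134 + 1795 = 2929
2929 + 2374 = 5303
5303 × 3239 = 17176417 ≡ 5816 (mod 7069)
5816 + 3996 = 9812 ≡ 2743 (mod 7069)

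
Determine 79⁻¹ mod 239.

By the extended Euclidean algorithm:
239 = 3×79 + 2
79 = 39×2 + 1
2 = 2×1 + 0
gcd(79, 239) = 1, so the inverse exists.
Back-substitute for 1:
1 = 1×79 − 39×2
  = −39×239 + 118×79
So 79⁻¹ ≡ 118 (mod 239).

118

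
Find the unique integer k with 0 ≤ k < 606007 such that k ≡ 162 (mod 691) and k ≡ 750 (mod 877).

691⁻¹ mod 877: 691×33 ≡ 1 (mod 877), so 691⁻¹ ≡ 33.
k = 162 + 691×((750 − 162)×33 mod 877) = 162 + 691×110 = 76172.

76172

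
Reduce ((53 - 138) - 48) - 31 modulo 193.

53 - 138 = -85 ≡ 108 (mod 193)
108 - 48 = 60
60 - 31 = 29

29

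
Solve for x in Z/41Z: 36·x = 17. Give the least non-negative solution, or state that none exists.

13

gcd(36, 41) = 1, so a unique solution mod 41 exists.
36⁻¹ ≡ 8 (mod 41).
x ≡ 8·17 ≡ 13 (mod 41).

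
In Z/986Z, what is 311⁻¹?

986 = 3*311 + 53
311 = 5*53 + 46
53 = 1*46 + 7
46 = 6*7 + 4
7 = 1*4 + 3
4 = 1*3 + 1
3 = 3*1 + 0
gcd(311, 986) = 1, so the inverse exists.
Bézout: 1 = −88*986 + 279*311.
So 311⁻¹ ≡ 279 (mod 986).

279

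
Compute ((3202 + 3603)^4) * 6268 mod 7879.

4698

3202 + 3603 = 6805
(6805)^4 ≡ 7656 (mod 7879)
7656 * 6268 = 47987808 ≡ 4698 (mod 7879)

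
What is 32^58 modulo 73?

Compute successive squares:
32^1 ≡ 32 (mod 73)
32^2 ≡ 32^2 = 1024 ≡ 2 (mod 73)
32^4 ≡ 2^2 = 4 (mod 73)
32^8 ≡ 4^2 = 16 (mod 73)
32^16 ≡ 16^2 = 256 ≡ 37 (mod 73)
32^32 ≡ 37^2 = 1369 ≡ 55 (mod 73)
32^58 = 32^32 * 32^16 * 32^8 * 32^2 ≡ 55 * 37 * 16 * 2 (mod 73).
Accumulate the product:
55 * 37 = 2035 ≡ 64
64 * 16 = 1024 ≡ 2
2 * 2 = 4

4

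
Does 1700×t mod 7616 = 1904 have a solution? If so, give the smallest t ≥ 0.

28

gcd(1700, 7616) = 68, and 68 | 1904, so solutions exist.
Divide through by 68: 25×t = 28 (mod 112).
25⁻¹ ≡ 9 (mod 112).
t ≡ 9×28 ≡ 28 (mod 112).
The smallest non-negative solution is t = 28.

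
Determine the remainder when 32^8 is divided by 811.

587

By square-and-multiply:
32^1 ≡ 32 (mod 811)
32^2 ≡ 32^2 = 1024 ≡ 213 (mod 811)
32^4 ≡ 213^2 = 45369 ≡ 764 (mod 811)
32^8 ≡ 764^2 = 583696 ≡ 587 (mod 811)
So 32^8 ≡ 587 (mod 811).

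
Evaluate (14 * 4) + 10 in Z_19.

9

14 * 4 = 56 ≡ 18 (mod 19)
18 + 10 = 28 ≡ 9 (mod 19)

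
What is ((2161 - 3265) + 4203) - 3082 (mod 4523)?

17

2161 - 3265 = -1104 ≡ 3419 (mod 4523)
3419 + 4203 = 7622 ≡ 3099 (mod 4523)
3099 - 3082 = 17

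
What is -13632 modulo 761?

-13632 = -18·761 + 66, so -13632 ≡ 66 (mod 761).

66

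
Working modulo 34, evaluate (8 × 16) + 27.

8 × 16 = 128 ≡ 26 (mod 34)
26 + 27 = 53 ≡ 19 (mod 34)

19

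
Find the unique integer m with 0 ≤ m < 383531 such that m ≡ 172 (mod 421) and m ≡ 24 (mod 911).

213198

421⁻¹ mod 911: 421·132 ≡ 1 (mod 911), so 421⁻¹ ≡ 132.
m = 172 + 421·((24 − 172)·132 mod 911) = 172 + 421·506 = 213198.
Check: 213198 mod 421 = 172, 213198 mod 911 = 24. ✓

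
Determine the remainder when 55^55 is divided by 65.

55

Compute successive squares:
55^1 ≡ 55 (mod 65)
55^2 ≡ 55^2 = 3025 ≡ 35 (mod 65)
55^4 ≡ 35^2 = 1225 ≡ 55 (mod 65)
55^8 ≡ 55^2 = 3025 ≡ 35 (mod 65)
55^16 ≡ 35^2 = 1225 ≡ 55 (mod 65)
55^32 ≡ 55^2 = 3025 ≡ 35 (mod 65)
55^55 = 55^32 × 55^16 × 55^4 × 55^2 × 55^1 ≡ 35 × 55 × 55 × 35 × 55 (mod 65).
Accumulate the product:
35 × 55 = 1925 ≡ 40
40 × 55 = 2200 ≡ 55
55 × 35 = 1925 ≡ 40
40 × 55 = 2200 ≡ 55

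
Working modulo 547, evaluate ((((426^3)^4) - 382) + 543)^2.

263

(426)^3 ≡ 172 (mod 547)
(172)^4 ≡ 475 (mod 547)
475 - 382 = 93
93 + 543 = 636 ≡ 89 (mod 547)
(89)^2 ≡ 263 (mod 547)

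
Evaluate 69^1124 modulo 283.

6

Using repeated squaring:
1124 in binary is 10001100100, i.e. 1124 = 1024 + 64 + 32 + 4.
69^1 ≡ 69 (mod 283)
69^2 ≡ 69^2 = 4761 ≡ 233 (mod 283)
69^4 ≡ 233^2 = 54289 ≡ 236 (mod 283)
69^8 ≡ 236^2 = 55696 ≡ 228 (mod 283)
69^16 ≡ 228^2 = 51984 ≡ 195 (mod 283)
69^32 ≡ 195^2 = 38025 ≡ 103 (mod 283)
69^64 ≡ 103^2 = 10609 ≡ 138 (mod 283)
69^128 ≡ 138^2 = 19044 ≡ 83 (mod 283)
69^256 ≡ 83^2 = 6889 ≡ 97 (mod 283)
69^512 ≡ 97^2 = 9409 ≡ 70 (mod 283)
69^1024 ≡ 70^2 = 4900 ≡ 89 (mod 283)
69^1124 = 69^1024 * 69^64 * 69^32 * 69^4 ≡ 89 * 138 * 103 * 236 (mod 283).
Accumulate the product:
89 * 138 = 12282 ≡ 113
113 * 103 = 11639 ≡ 36
36 * 236 = 8496 ≡ 6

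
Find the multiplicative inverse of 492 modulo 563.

111

563 = 1·492 + 71
492 = 6·71 + 66
71 = 1·66 + 5
66 = 13·5 + 1
5 = 5·1 + 0
gcd(492, 563) = 1, so the inverse exists.
Back-substitute for 1:
1 = 1·66 − 13·5
  = −13·71 + 14·66
  = 14·492 − 97·71
  = −97·563 + 111·492
So 492⁻¹ ≡ 111 (mod 563).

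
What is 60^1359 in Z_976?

By square-and-multiply:
1359 in binary is 10101001111, i.e. 1359 = 1024 + 256 + 64 + 8 + 4 + 2 + 1.
60^1 ≡ 60 (mod 976)
60^2 ≡ 60^2 = 3600 ≡ 672 (mod 976)
60^4 ≡ 672^2 = 451584 ≡ 672 (mod 976)
60^8 ≡ 672^2 = 451584 ≡ 672 (mod 976)
60^16 ≡ 672^2 = 451584 ≡ 672 (mod 976)
60^32 ≡ 672^2 = 451584 ≡ 672 (mod 976)
60^64 ≡ 672^2 = 451584 ≡ 672 (mod 976)
60^128 ≡ 672^2 = 451584 ≡ 672 (mod 976)
60^256 ≡ 672^2 = 451584 ≡ 672 (mod 976)
60^512 ≡ 672^2 = 451584 ≡ 672 (mod 976)
60^1024 ≡ 672^2 = 451584 ≡ 672 (mod 976)
60^1359 = 60^1024 × 60^256 × 60^64 × 60^8 × 60^4 × 60^2 × 60^1 ≡ 672 × 672 × 672 × 672 × 672 × 672 × 60 (mod 976).
Accumulate the product:
672 × 672 = 451584 ≡ 672
672 × 672 = 451584 ≡ 672
672 × 672 = 451584 ≡ 672
672 × 672 = 451584 ≡ 672
672 × 672 = 451584 ≡ 672
672 × 60 = 40320 ≡ 304

304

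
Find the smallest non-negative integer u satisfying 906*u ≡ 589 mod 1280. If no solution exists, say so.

gcd(906, 1280) = 2, and 2 does not divide 589.
So the congruence has no solution.

no solution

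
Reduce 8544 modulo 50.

44

8544 = 170*50 + 44, so 8544 ≡ 44 (mod 50).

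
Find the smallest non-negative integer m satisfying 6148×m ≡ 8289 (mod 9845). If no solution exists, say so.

8948

gcd(6148, 9845) = 1, so a unique solution mod 9845 exists.
6148⁻¹ ≡ 4322 (mod 9845).
m ≡ 4322×8289 ≡ 8948 (mod 9845).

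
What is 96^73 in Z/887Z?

By square-and-multiply:
73 in binary is 1001001, i.e. 73 = 64 + 8 + 1.
96^1 ≡ 96 (mod 887)
96^2 ≡ 96^2 = 9216 ≡ 346 (mod 887)
96^4 ≡ 346^2 = 119716 ≡ 858 (mod 887)
96^8 ≡ 858^2 = 736164 ≡ 841 (mod 887)
96^16 ≡ 841^2 = 707281 ≡ 342 (mod 887)
96^32 ≡ 342^2 = 116964 ≡ 767 (mod 887)
96^64 ≡ 767^2 = 588289 ≡ 208 (mod 887)
96^73 = 96^64 * 96^8 * 96^1 ≡ 208 * 841 * 96 (mod 887).
Accumulate the product:
208 * 841 = 174928 ≡ 189
189 * 96 = 18144 ≡ 404

404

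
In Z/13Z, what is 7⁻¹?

By the extended Euclidean algorithm:
13 = 1·7 + 6
7 = 1·6 + 1
6 = 6·1 + 0
gcd(7, 13) = 1, so the inverse exists.
Bézout: 1 = −1·13 + 2·7.
So 7⁻¹ ≡ 2 (mod 13).

2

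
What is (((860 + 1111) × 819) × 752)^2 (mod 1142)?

1014

860 + 1111 = 1971 ≡ 829 (mod 1142)
829 × 819 = 678951 ≡ 603 (mod 1142)
603 × 752 = 453456 ≡ 82 (mod 1142)
(82)^2 ≡ 1014 (mod 1142)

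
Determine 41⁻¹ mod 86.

21

Apply the Euclidean algorithm and back-substitute:
86 = 2×41 + 4
41 = 10×4 + 1
4 = 4×1 + 0
gcd(41, 86) = 1, so the inverse exists.
Back-substitute for 1:
1 = 1×41 − 10×4
  = −10×86 + 21×41
So 41⁻¹ ≡ 21 (mod 86).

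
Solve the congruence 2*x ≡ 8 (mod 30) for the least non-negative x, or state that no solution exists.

4

gcd(2, 30) = 2, and 2 | 8, so solutions exist.
Divide through by 2: 1*x = 4 (mod 15).
1⁻¹ ≡ 1 (mod 15).
x ≡ 1*4 ≡ 4 (mod 15).
The smallest non-negative solution is x = 4.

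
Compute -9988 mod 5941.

1894

-9988 = -2×5941 + 1894, so -9988 ≡ 1894 (mod 5941).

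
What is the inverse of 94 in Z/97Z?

32

By the extended Euclidean algorithm:
97 = 1×94 + 3
94 = 31×3 + 1
3 = 3×1 + 0
gcd(94, 97) = 1, so the inverse exists.
Bézout: 1 = −31×97 + 32×94.
So 94⁻¹ ≡ 32 (mod 97).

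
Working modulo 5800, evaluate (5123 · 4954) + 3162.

1704

5123 · 4954 = 25379342 ≡ 4342 (mod 5800)
4342 + 3162 = 7504 ≡ 1704 (mod 5800)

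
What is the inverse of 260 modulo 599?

417

Apply the Euclidean algorithm and back-substitute:
599 = 2·260 + 79
260 = 3·79 + 23
79 = 3·23 + 10
23 = 2·10 + 3
10 = 3·3 + 1
3 = 3·1 + 0
gcd(260, 599) = 1, so the inverse exists.
Bézout: 1 = 79·599 − 182·260.
So 260⁻¹ ≡ −182 ≡ 417 (mod 599).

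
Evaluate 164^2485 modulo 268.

164

2485 in binary is 100110110101, i.e. 2485 = 2048 + 256 + 128 + 32 + 16 + 4 + 1.
164^1 ≡ 164 (mod 268)
164^2 ≡ 164^2 = 26896 ≡ 96 (mod 268)
164^4 ≡ 96^2 = 9216 ≡ 104 (mod 268)
164^8 ≡ 104^2 = 10816 ≡ 96 (mod 268)
164^16 ≡ 96^2 = 9216 ≡ 104 (mod 268)
164^32 ≡ 104^2 = 10816 ≡ 96 (mod 268)
164^64 ≡ 96^2 = 9216 ≡ 104 (mod 268)
164^128 ≡ 104^2 = 10816 ≡ 96 (mod 268)
164^256 ≡ 96^2 = 9216 ≡ 104 (mod 268)
164^512 ≡ 104^2 = 10816 ≡ 96 (mod 268)
164^1024 ≡ 96^2 = 9216 ≡ 104 (mod 268)
164^2048 ≡ 104^2 = 10816 ≡ 96 (mod 268)
164^2485 = 164^2048 · 164^256 · 164^128 · 164^32 · 164^16 · 164^4 · 164^1 ≡ 96 · 104 · 96 · 96 · 104 · 104 · 164 (mod 268).
Accumulate the product:
96 · 104 = 9984 ≡ 68
68 · 96 = 6528 ≡ 96
96 · 96 = 9216 ≡ 104
104 · 104 = 10816 ≡ 96
96 · 104 = 9984 ≡ 68
68 · 164 = 11152 ≡ 164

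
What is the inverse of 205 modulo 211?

35

Run the extended Euclidean algorithm:
211 = 1·205 + 6
205 = 34·6 + 1
6 = 6·1 + 0
gcd(205, 211) = 1, so the inverse exists.
Back-substitute for 1:
1 = 1·205 − 34·6
  = −34·211 + 35·205
So 205⁻¹ ≡ 35 (mod 211).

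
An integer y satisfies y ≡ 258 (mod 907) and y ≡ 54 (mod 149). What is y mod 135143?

69190

907⁻¹ mod 149: 907×23 ≡ 1 (mod 149), so 907⁻¹ ≡ 23.
y = 258 + 907×((54 − 258)×23 mod 149) = 258 + 907×76 = 69190.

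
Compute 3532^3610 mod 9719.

5304

By square-and-multiply:
3532^1 ≡ 3532 (mod 9719)
3532^2 ≡ 3532^2 = 12475024 ≡ 5547 (mod 9719)
3532^4 ≡ 5547^2 = 30769209 ≡ 8574 (mod 9719)
3532^8 ≡ 8574^2 = 73513476 ≡ 8679 (mod 9719)
3532^16 ≡ 8679^2 = 75325041 ≡ 2791 (mod 9719)
3532^32 ≡ 2791^2 = 7789681 ≡ 4762 (mod 9719)
3532^64 ≡ 4762^2 = 22676644 ≡ 2217 (mod 9719)
3532^128 ≡ 2217^2 = 4915089 ≡ 6994 (mod 9719)
3532^256 ≡ 6994^2 = 48916036 ≡ 309 (mod 9719)
3532^512 ≡ 309^2 = 95481 ≡ 8010 (mod 9719)
3532^1024 ≡ 8010^2 = 64160100 ≡ 4981 (mod 9719)
3532^2048 ≡ 4981^2 = 24810361 ≡ 7473 (mod 9719)
3532^3610 = 3532^2048 · 3532^1024 · 3532^512 · 3532^16 · 3532^8 · 3532^2 ≡ 7473 · 4981 · 8010 · 2791 · 8679 · 5547 (mod 9719).
Accumulate the product:
7473 · 4981 = 37223013 ≡ 8962
8962 · 8010 = 71785620 ≡ 1086
1086 · 2791 = 3031026 ≡ 8417
8417 · 8679 = 73051143 ≡ 3139
3139 · 5547 = 17412033 ≡ 5304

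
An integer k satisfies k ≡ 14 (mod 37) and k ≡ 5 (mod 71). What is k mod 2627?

2419

37⁻¹ mod 71: 37×48 ≡ 1 (mod 71), so 37⁻¹ ≡ 48.
k = 14 + 37×((5 − 14)×48 mod 71) = 14 + 37×65 = 2419.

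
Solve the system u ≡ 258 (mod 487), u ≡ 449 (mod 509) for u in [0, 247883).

52367

487⁻¹ mod 509: 487*347 ≡ 1 (mod 509), so 487⁻¹ ≡ 347.
u = 258 + 487*((449 − 258)*347 mod 509) = 258 + 487*107 = 52367.
Check: 52367 mod 487 = 258, 52367 mod 509 = 449. ✓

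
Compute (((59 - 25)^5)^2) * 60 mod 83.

59 - 25 = 34
(34)^5 ≡ 62 (mod 83)
(62)^2 ≡ 26 (mod 83)
26 * 60 = 1560 ≡ 66 (mod 83)

66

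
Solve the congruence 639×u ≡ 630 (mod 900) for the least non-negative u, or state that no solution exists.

gcd(639, 900) = 9, and 9 | 630, so solutions exist.
Divide through by 9: 71×u = 70 (mod 100).
71⁻¹ ≡ 31 (mod 100).
u ≡ 31×70 ≡ 70 (mod 100).
The smallest non-negative solution is u = 70.

70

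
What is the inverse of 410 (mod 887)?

556

By the extended Euclidean algorithm:
887 = 2·410 + 67
410 = 6·67 + 8
67 = 8·8 + 3
8 = 2·3 + 2
3 = 1·2 + 1
2 = 2·1 + 0
gcd(410, 887) = 1, so the inverse exists.
Back-substitute for 1:
1 = 1·3 − 1·2
  = −1·8 + 3·3
  = 3·67 − 25·8
  = −25·410 + 153·67
  = 153·887 − 331·410
So 410⁻¹ ≡ −331 ≡ 556 (mod 887).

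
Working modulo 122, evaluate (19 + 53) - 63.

9

19 + 53 = 72
72 - 63 = 9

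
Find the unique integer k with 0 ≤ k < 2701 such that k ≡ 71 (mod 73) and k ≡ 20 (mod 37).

73⁻¹ mod 37: 73×36 ≡ 1 (mod 37), so 73⁻¹ ≡ 36.
k = 71 + 73×((20 − 71)×36 mod 37) = 71 + 73×14 = 1093.

1093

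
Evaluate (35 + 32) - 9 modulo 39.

19

35 + 32 = 67 ≡ 28 (mod 39)
28 - 9 = 19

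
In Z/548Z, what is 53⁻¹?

548 = 10×53 + 18
53 = 2×18 + 17
18 = 1×17 + 1
17 = 17×1 + 0
gcd(53, 548) = 1, so the inverse exists.
Bézout: 1 = 3×548 − 31×53.
So 53⁻¹ ≡ −31 ≡ 517 (mod 548).

517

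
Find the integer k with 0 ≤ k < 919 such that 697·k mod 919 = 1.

178

919 = 1*697 + 222
697 = 3*222 + 31
222 = 7*31 + 5
31 = 6*5 + 1
5 = 5*1 + 0
gcd(697, 919) = 1, so the inverse exists.
Back-substitute for 1:
1 = 1*31 − 6*5
  = −6*222 + 43*31
  = 43*697 − 135*222
  = −135*919 + 178*697
So 697⁻¹ ≡ 178 (mod 919).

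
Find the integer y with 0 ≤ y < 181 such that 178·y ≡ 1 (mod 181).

Apply the Euclidean algorithm and back-substitute:
181 = 1·178 + 3
178 = 59·3 + 1
3 = 3·1 + 0
gcd(178, 181) = 1, so the inverse exists.
Back-substitute for 1:
1 = 1·178 − 59·3
  = −59·181 + 60·178
So 178⁻¹ ≡ 60 (mod 181).

60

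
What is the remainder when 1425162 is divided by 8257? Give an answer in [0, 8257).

4958

1425162 = 172·8257 + 4958, so 1425162 ≡ 4958 (mod 8257).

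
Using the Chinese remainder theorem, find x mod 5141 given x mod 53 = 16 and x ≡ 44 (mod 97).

917

53⁻¹ mod 97: 53×11 ≡ 1 (mod 97), so 53⁻¹ ≡ 11.
x = 16 + 53×((44 − 16)×11 mod 97) = 16 + 53×17 = 917.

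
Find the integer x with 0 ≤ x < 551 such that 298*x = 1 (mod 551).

98

Run the extended Euclidean algorithm:
551 = 1·298 + 253
298 = 1·253 + 45
253 = 5·45 + 28
45 = 1·28 + 17
28 = 1·17 + 11
17 = 1·11 + 6
11 = 1·6 + 5
6 = 1·5 + 1
5 = 5·1 + 0
gcd(298, 551) = 1, so the inverse exists.
Bézout: 1 = −53·551 + 98·298.
So 298⁻¹ ≡ 98 (mod 551).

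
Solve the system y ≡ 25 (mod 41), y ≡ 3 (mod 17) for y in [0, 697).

394

41⁻¹ mod 17: 41×5 ≡ 1 (mod 17), so 41⁻¹ ≡ 5.
y = 25 + 41×((3 − 25)×5 mod 17) = 25 + 41×9 = 394.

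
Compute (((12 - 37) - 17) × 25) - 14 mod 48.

40

12 - 37 = -25 ≡ 23 (mod 48)
23 - 17 = 6
6 × 25 = 150 ≡ 6 (mod 48)
6 - 14 = -8 ≡ 40 (mod 48)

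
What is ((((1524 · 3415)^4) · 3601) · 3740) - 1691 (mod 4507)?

1524 · 3415 = 5204460 ≡ 3382 (mod 4507)
(3382)^4 ≡ 1365 (mod 4507)
1365 · 3601 = 4915365 ≡ 2735 (mod 4507)
2735 · 3740 = 10228900 ≡ 2517 (mod 4507)
2517 - 1691 = 826

826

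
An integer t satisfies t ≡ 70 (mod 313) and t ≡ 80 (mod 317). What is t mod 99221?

48898

313⁻¹ mod 317: 313*79 ≡ 1 (mod 317), so 313⁻¹ ≡ 79.
t = 70 + 313*((80 − 70)*79 mod 317) = 70 + 313*156 = 48898.
Check: 48898 mod 313 = 70, 48898 mod 317 = 80. ✓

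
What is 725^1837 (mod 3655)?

3305

By square-and-multiply:
1837 in binary is 11100101101, i.e. 1837 = 1024 + 512 + 256 + 32 + 8 + 4 + 1.
725^1 ≡ 725 (mod 3655)
725^2 ≡ 725^2 = 525625 ≡ 2960 (mod 3655)
725^4 ≡ 2960^2 = 8761600 ≡ 565 (mod 3655)
725^8 ≡ 565^2 = 319225 ≡ 1240 (mod 3655)
725^16 ≡ 1240^2 = 1537600 ≡ 2500 (mod 3655)
725^32 ≡ 2500^2 = 6250000 ≡ 3605 (mod 3655)
725^64 ≡ 3605^2 = 12996025 ≡ 2500 (mod 3655)
725^128 ≡ 2500^2 = 6250000 ≡ 3605 (mod 3655)
725^256 ≡ 3605^2 = 12996025 ≡ 2500 (mod 3655)
725^512 ≡ 2500^2 = 6250000 ≡ 3605 (mod 3655)
725^1024 ≡ 3605^2 = 12996025 ≡ 2500 (mod 3655)
725^1837 = 725^1024 * 725^512 * 725^256 * 725^32 * 725^8 * 725^4 * 725^1 ≡ 2500 * 3605 * 2500 * 3605 * 1240 * 565 * 725 (mod 3655).
Accumulate the product:
2500 * 3605 = 9012500 ≡ 2925
2925 * 2500 = 7312500 ≡ 2500
2500 * 3605 = 9012500 ≡ 2925
2925 * 1240 = 3627000 ≡ 1240
1240 * 565 = 700600 ≡ 2495
2495 * 725 = 1808875 ≡ 3305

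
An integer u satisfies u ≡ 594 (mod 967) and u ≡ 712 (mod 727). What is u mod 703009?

252981

967⁻¹ mod 727: 967*415 ≡ 1 (mod 727), so 967⁻¹ ≡ 415.
u = 594 + 967*((712 − 594)*415 mod 727) = 594 + 967*261 = 252981.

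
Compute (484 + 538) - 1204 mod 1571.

1389

484 + 538 = 1022
1022 - 1204 = -182 ≡ 1389 (mod 1571)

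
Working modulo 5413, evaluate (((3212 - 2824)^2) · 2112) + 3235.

3369

3212 - 2824 = 388
(388)^2 ≡ 4393 (mod 5413)
4393 · 2112 = 9278016 ≡ 134 (mod 5413)
134 + 3235 = 3369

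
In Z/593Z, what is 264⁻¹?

447

By the extended Euclidean algorithm:
593 = 2*264 + 65
264 = 4*65 + 4
65 = 16*4 + 1
4 = 4*1 + 0
gcd(264, 593) = 1, so the inverse exists.
Bézout: 1 = 65*593 − 146*264.
So 264⁻¹ ≡ −146 ≡ 447 (mod 593).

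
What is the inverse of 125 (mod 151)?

29

151 = 1·125 + 26
125 = 4·26 + 21
26 = 1·21 + 5
21 = 4·5 + 1
5 = 5·1 + 0
gcd(125, 151) = 1, so the inverse exists.
Back-substitute for 1:
1 = 1·21 − 4·5
  = −4·26 + 5·21
  = 5·125 − 24·26
  = −24·151 + 29·125
So 125⁻¹ ≡ 29 (mod 151).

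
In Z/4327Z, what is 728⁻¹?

3905

4327 = 5×728 + 687
728 = 1×687 + 41
687 = 16×41 + 31
41 = 1×31 + 10
31 = 3×10 + 1
10 = 10×1 + 0
gcd(728, 4327) = 1, so the inverse exists.
Bézout: 1 = 71×4327 − 422×728.
So 728⁻¹ ≡ −422 ≡ 3905 (mod 4327).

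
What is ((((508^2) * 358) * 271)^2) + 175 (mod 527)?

(508)^2 ≡ 361 (mod 527)
361 * 358 = 129238 ≡ 123 (mod 527)
123 * 271 = 33333 ≡ 132 (mod 527)
(132)^2 ≡ 33 (mod 527)
33 + 175 = 208

208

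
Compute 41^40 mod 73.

4

40 in binary is 101000, i.e. 40 = 32 + 8.
41^1 ≡ 41 (mod 73)
41^2 ≡ 41^2 = 1681 ≡ 2 (mod 73)
41^4 ≡ 2^2 = 4 (mod 73)
41^8 ≡ 4^2 = 16 (mod 73)
41^16 ≡ 16^2 = 256 ≡ 37 (mod 73)
41^32 ≡ 37^2 = 1369 ≡ 55 (mod 73)
41^40 = 41^32 × 41^8 ≡ 55 × 16 (mod 73).
55 × 16 = 880 ≡ 4 (mod 73).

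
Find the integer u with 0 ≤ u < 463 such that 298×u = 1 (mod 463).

188

463 = 1*298 + 165
298 = 1*165 + 133
165 = 1*133 + 32
133 = 4*32 + 5
32 = 6*5 + 2
5 = 2*2 + 1
2 = 2*1 + 0
gcd(298, 463) = 1, so the inverse exists.
Back-substitute for 1:
1 = 1*5 − 2*2
  = −2*32 + 13*5
  = 13*133 − 54*32
  = −54*165 + 67*133
  = 67*298 − 121*165
  = −121*463 + 188*298
So 298⁻¹ ≡ 188 (mod 463).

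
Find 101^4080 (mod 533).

Using repeated squaring:
4080 in binary is 111111110000, i.e. 4080 = 2048 + 1024 + 512 + 256 + 128 + 64 + 32 + 16.
101^1 ≡ 101 (mod 533)
101^2 ≡ 101^2 = 10201 ≡ 74 (mod 533)
101^4 ≡ 74^2 = 5476 ≡ 146 (mod 533)
101^8 ≡ 146^2 = 21316 ≡ 529 (mod 533)
101^16 ≡ 529^2 = 279841 ≡ 16 (mod 533)
101^32 ≡ 16^2 = 256 (mod 533)
101^64 ≡ 256^2 = 65536 ≡ 510 (mod 533)
101^128 ≡ 510^2 = 260100 ≡ 529 (mod 533)
101^256 ≡ 529^2 = 279841 ≡ 16 (mod 533)
101^512 ≡ 16^2 = 256 (mod 533)
101^1024 ≡ 256^2 = 65536 ≡ 510 (mod 533)
101^2048 ≡ 510^2 = 260100 ≡ 529 (mod 533)
101^4080 = 101^2048 × 101^1024 × 101^512 × 101^256 × 101^128 × 101^64 × 101^32 × 101^16 ≡ 529 × 510 × 256 × 16 × 529 × 510 × 256 × 16 (mod 533).
Accumulate the product:
529 × 510 = 269790 ≡ 92
92 × 256 = 23552 ≡ 100
100 × 16 = 1600 ≡ 1
1 × 529 = 529
529 × 510 = 269790 ≡ 92
92 × 256 = 23552 ≡ 100
100 × 16 = 1600 ≡ 1

1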